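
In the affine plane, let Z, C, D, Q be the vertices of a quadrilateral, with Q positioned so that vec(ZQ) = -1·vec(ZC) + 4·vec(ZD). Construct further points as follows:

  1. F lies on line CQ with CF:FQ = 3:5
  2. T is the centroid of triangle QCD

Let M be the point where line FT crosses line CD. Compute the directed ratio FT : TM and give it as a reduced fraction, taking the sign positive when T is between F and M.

Assign Z = (0, 0), C = (1, 0), D = (0, 1), Q = (-1, 4) — the answer is frame-independent, so this choice is without loss of generality.
1. F lies on line CQ with CF:FQ = 3:5 ⇒ F = (1/4, 3/2)
2. T is the centroid of triangle QCD ⇒ T = (0, 5/3)
line FT meets CD at M = (-2, 3)
T = F + t·(M−F) with t = 1/9, so FT:TM = 1/9:8/9

FT:TM = 1/8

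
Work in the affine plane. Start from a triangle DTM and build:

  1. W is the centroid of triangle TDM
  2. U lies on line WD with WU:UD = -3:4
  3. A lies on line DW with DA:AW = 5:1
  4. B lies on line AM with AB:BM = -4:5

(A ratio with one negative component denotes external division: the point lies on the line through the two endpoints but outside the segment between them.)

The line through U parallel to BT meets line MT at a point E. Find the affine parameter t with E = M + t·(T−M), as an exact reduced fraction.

t = 13/8

Set D = (0, 0), T = (1, 0), M = (0, 1); any affine frame gives the same invariant.
1. W is the centroid of triangle TDM ⇒ W = (1/3, 1/3)
2. U lies on line WD with WU:UD = -3:4 ⇒ U = (4/3, 4/3)
3. A lies on line DW with DA:AW = 5:1 ⇒ A = (5/18, 5/18)
4. B lies on line AM with AB:BM = -4:5 ⇒ B = (25/18, -47/18)
through U parallel to BT: direction (-7/18, 47/18); meets MT at E = (13/8, -5/8)
E = M + t·(T−M) with t = 13/8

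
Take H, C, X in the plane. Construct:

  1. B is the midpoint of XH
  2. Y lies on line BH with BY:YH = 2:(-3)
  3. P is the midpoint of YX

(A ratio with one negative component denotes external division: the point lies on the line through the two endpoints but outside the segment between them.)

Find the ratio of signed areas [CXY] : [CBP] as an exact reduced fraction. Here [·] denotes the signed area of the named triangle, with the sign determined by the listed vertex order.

[CXY]:[CBP] = 2/3

Set H = (0, 0), C = (1, 0), X = (0, 1); any affine frame gives the same invariant.
1. B is the midpoint of XH ⇒ B = (0, 1/2)
2. Y lies on line BH with BY:YH = 2:(-3) ⇒ Y = (0, 3/2)
3. P is the midpoint of YX ⇒ P = (0, 5/4)
2·[CXY] = -1/2, 2·[CBP] = -3/4
[CXY]:[CBP] = -1/2:-3/4 = 2/3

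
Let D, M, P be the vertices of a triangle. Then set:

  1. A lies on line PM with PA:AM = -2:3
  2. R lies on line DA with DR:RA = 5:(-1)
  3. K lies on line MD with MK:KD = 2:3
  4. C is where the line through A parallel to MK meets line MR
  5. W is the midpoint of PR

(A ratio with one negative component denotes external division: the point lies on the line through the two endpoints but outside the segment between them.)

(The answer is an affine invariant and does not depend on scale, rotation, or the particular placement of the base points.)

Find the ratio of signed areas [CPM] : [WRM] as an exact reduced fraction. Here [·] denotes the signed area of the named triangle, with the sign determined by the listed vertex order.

Work in coordinates with D = (0, 0), M = (1, 0), P = (0, 1).
1. A lies on line PM with PA:AM = -2:3 ⇒ A = (-2, 3)
2. R lies on line DA with DR:RA = 5:(-1) ⇒ R = (-5/2, 15/4)
3. K lies on line MD with MK:KD = 2:3 ⇒ K = (3/5, 0)
4. C is where the line through A parallel to MK meets line MR ⇒ C = (-9/5, 3)
5. W is the midpoint of PR ⇒ W = (-5/4, 19/8)
2·[CPM] = 1/5, 2·[WRM] = -1/8
[CPM]:[WRM] = 1/5:-1/8 = -8/5

[CPM]:[WRM] = -8/5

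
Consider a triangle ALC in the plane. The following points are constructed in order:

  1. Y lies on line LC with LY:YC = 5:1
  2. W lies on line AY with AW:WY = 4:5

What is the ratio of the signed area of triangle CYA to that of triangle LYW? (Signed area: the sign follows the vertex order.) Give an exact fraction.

Assign A = (0, 0), L = (1, 0), C = (0, 1) — the answer is frame-independent, so this choice is without loss of generality.
1. Y lies on line LC with LY:YC = 5:1 ⇒ Y = (1/6, 5/6)
2. W lies on line AY with AW:WY = 4:5 ⇒ W = (2/27, 10/27)
2·[CYA] = -1/6, 2·[LYW] = 25/54
[CYA]:[LYW] = -1/6:25/54 = -9/25

[CYA]:[LYW] = -9/25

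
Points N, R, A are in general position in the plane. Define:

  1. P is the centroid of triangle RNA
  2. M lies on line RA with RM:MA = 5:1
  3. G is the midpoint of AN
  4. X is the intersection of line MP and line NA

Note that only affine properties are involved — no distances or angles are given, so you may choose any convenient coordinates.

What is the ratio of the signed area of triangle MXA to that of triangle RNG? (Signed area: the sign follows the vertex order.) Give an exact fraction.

[MXA]:[RNG] = -1/9

Work in coordinates with N = (0, 0), R = (1, 0), A = (0, 1).
1. P is the centroid of triangle RNA ⇒ P = (1/3, 1/3)
2. M lies on line RA with RM:MA = 5:1 ⇒ M = (1/6, 5/6)
3. G is the midpoint of AN ⇒ G = (0, 1/2)
4. X is the intersection of line MP and line NA ⇒ X = (0, 4/3)
2·[MXA] = 1/18, 2·[RNG] = -1/2
[MXA]:[RNG] = 1/18:-1/2 = -1/9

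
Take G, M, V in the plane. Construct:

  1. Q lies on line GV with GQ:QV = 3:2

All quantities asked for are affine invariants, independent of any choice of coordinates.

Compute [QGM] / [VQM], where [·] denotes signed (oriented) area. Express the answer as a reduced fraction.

[QGM]:[VQM] = 3/2

Work in coordinates with G = (0, 0), M = (1, 0), V = (0, 1).
1. Q lies on line GV with GQ:QV = 3:2 ⇒ Q = (0, 3/5)
2·[QGM] = 3/5, 2·[VQM] = 2/5
[QGM]:[VQM] = 3/5:2/5 = 3/2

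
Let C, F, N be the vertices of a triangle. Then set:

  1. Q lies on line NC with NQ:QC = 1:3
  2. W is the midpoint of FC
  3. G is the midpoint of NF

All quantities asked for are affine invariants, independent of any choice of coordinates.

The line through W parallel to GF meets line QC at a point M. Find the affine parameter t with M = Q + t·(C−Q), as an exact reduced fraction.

Choose coordinates C = (0, 0), F = (1, 0), N = (0, 1).
1. Q lies on line NC with NQ:QC = 1:3 ⇒ Q = (0, 3/4)
2. W is the midpoint of FC ⇒ W = (1/2, 0)
3. G is the midpoint of NF ⇒ G = (1/2, 1/2)
through W parallel to GF: direction (1/2, -1/2); meets QC at M = (0, 1/2)
M = Q + t·(C−Q) with t = 1/3

t = 1/3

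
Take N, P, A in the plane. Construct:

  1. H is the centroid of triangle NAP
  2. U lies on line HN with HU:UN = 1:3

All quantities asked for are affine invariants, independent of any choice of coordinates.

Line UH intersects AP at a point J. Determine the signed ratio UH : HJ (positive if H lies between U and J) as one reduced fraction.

Set N = (0, 0), P = (1, 0), A = (0, 1); any affine frame gives the same invariant.
1. H is the centroid of triangle NAP ⇒ H = (1/3, 1/3)
2. U lies on line HN with HU:UN = 1:3 ⇒ U = (1/4, 1/4)
line UH meets AP at J = (1/2, 1/2)
H = U + t·(J−U) with t = 1/3, so UH:HJ = 1/3:2/3

UH:HJ = 1/2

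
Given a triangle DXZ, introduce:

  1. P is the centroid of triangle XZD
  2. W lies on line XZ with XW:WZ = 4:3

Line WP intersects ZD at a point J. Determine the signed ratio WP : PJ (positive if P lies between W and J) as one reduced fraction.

Work in coordinates with D = (0, 0), X = (1, 0), Z = (0, 1).
1. P is the centroid of triangle XZD ⇒ P = (1/3, 1/3)
2. W lies on line XZ with XW:WZ = 4:3 ⇒ W = (3/7, 4/7)
line WP meets ZD at J = (0, -1/2)
P = W + t·(J−W) with t = 2/9, so WP:PJ = 2/9:7/9

WP:PJ = 2/7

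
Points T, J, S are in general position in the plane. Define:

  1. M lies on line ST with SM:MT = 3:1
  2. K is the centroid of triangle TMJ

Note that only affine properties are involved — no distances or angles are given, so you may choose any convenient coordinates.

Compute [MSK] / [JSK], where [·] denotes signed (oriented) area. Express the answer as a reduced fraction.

[MSK]:[JSK] = -3/7

Set T = (0, 0), J = (1, 0), S = (0, 1); any affine frame gives the same invariant.
1. M lies on line ST with SM:MT = 3:1 ⇒ M = (0, 1/4)
2. K is the centroid of triangle TMJ ⇒ K = (1/3, 1/12)
2·[MSK] = -1/4, 2·[JSK] = 7/12
[MSK]:[JSK] = -1/4:7/12 = -3/7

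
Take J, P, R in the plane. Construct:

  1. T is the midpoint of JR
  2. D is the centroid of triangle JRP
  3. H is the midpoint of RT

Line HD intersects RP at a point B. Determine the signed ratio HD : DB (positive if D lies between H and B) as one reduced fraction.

Choose coordinates J = (0, 0), P = (1, 0), R = (0, 1).
1. T is the midpoint of JR ⇒ T = (0, 1/2)
2. D is the centroid of triangle JRP ⇒ D = (1/3, 1/3)
3. H is the midpoint of RT ⇒ H = (0, 3/4)
line HD meets RP at B = (-1, 2)
D = H + t·(B−H) with t = -1/3, so HD:DB = -1/3:4/3

HD:DB = -1/4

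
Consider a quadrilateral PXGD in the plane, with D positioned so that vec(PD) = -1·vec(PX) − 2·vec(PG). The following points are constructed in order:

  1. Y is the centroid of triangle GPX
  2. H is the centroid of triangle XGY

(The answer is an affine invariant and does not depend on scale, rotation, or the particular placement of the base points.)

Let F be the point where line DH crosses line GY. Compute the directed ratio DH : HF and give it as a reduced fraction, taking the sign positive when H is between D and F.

DH:HF = -16

Assign P = (0, 0), X = (1, 0), G = (0, 1), D = (-1, -2) — the answer is frame-independent, so this choice is without loss of generality.
1. Y is the centroid of triangle GPX ⇒ Y = (1/3, 1/3)
2. H is the centroid of triangle XGY ⇒ H = (4/9, 4/9)
line DH meets GY at F = (17/48, 7/24)
H = D + t·(F−D) with t = 16/15, so DH:HF = 16/15:-1/15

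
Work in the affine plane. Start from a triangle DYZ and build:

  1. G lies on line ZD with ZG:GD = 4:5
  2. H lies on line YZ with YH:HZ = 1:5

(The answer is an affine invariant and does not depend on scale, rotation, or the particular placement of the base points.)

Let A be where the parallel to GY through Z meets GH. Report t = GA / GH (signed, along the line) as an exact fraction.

Set D = (0, 0), Y = (1, 0), Z = (0, 1); any affine frame gives the same invariant.
1. G lies on line ZD with ZG:GD = 4:5 ⇒ G = (0, 5/9)
2. H lies on line YZ with YH:HZ = 1:5 ⇒ H = (5/6, 1/6)
through Z parallel to GY: direction (1, -5/9); meets GH at A = (5, -16/9)
A = G + t·(H−G) with t = 6

t = 6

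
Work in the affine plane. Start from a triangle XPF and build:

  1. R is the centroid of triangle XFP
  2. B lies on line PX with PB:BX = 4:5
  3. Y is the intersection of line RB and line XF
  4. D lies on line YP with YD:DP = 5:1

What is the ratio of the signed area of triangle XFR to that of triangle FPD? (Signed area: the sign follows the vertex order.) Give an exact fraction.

Assign X = (0, 0), P = (1, 0), F = (0, 1) — the answer is frame-independent, so this choice is without loss of generality.
1. R is the centroid of triangle XFP ⇒ R = (1/3, 1/3)
2. B lies on line PX with PB:BX = 4:5 ⇒ B = (5/9, 0)
3. Y is the intersection of line RB and line XF ⇒ Y = (0, 5/6)
4. D lies on line YP with YD:DP = 5:1 ⇒ D = (5/6, 5/36)
2·[XFR] = -1/3, 2·[FPD] = -1/36
[XFR]:[FPD] = -1/3:-1/36 = 12

[XFR]:[FPD] = 12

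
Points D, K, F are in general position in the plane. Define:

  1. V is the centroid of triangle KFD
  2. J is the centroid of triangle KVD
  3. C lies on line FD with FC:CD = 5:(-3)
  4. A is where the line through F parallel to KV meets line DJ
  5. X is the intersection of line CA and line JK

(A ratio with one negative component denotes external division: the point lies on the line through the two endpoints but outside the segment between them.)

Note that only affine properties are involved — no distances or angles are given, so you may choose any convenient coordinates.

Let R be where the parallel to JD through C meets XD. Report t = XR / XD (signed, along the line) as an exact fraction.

Set D = (0, 0), K = (1, 0), F = (0, 1); any affine frame gives the same invariant.
1. V is the centroid of triangle KFD ⇒ V = (1/3, 1/3)
2. J is the centroid of triangle KVD ⇒ J = (4/9, 1/9)
3. C lies on line FD with FC:CD = 5:(-3) ⇒ C = (0, -3/2)
4. A is where the line through F parallel to KV meets line DJ ⇒ A = (4/3, 1/3)
5. X is the intersection of line CA and line JK ⇒ X = (68/63, -1/63)
through C parallel to JD: direction (-4/9, -1/9); meets XD at R = (17/3, -1/12)
R = X + t·(D−X) with t = -17/4

t = -17/4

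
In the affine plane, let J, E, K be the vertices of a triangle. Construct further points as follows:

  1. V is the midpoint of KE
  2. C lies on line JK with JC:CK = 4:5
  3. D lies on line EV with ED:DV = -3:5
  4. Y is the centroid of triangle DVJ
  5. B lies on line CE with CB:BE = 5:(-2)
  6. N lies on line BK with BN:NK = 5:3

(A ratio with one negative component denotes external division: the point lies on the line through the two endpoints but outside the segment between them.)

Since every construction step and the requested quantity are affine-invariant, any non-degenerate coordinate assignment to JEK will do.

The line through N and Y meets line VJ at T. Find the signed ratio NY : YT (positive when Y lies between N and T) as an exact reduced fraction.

Assign J = (0, 0), E = (1, 0), K = (0, 1) — the answer is frame-independent, so this choice is without loss of generality.
1. V is the midpoint of KE ⇒ V = (1/2, 1/2)
2. C lies on line JK with JC:CK = 4:5 ⇒ C = (0, 4/9)
3. D lies on line EV with ED:DV = -3:5 ⇒ D = (7/4, -3/4)
4. Y is the centroid of triangle DVJ ⇒ Y = (3/4, -1/12)
5. B lies on line CE with CB:BE = 5:(-2) ⇒ B = (5/3, -8/27)
6. N lies on line BK with BN:NK = 5:3 ⇒ N = (5/8, 37/72)
line NY meets VJ at T = (63/104, 63/104)
Y = N + t·(T−N) with t = -13/2, so NY:YT = -13/2:15/2

NY:YT = -13/15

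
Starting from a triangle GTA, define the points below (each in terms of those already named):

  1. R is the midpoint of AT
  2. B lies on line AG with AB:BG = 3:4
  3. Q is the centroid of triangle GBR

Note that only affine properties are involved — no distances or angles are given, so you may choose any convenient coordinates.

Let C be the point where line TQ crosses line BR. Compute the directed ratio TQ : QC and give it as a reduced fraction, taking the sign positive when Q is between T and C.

Set G = (0, 0), T = (1, 0), A = (0, 1); any affine frame gives the same invariant.
1. R is the midpoint of AT ⇒ R = (1/2, 1/2)
2. B lies on line AG with AB:BG = 3:4 ⇒ B = (0, 4/7)
3. Q is the centroid of triangle GBR ⇒ Q = (1/6, 5/14)
line TQ meets BR at C = (-1/2, 9/14)
Q = T + t·(C−T) with t = 5/9, so TQ:QC = 5/9:4/9

TQ:QC = 5/4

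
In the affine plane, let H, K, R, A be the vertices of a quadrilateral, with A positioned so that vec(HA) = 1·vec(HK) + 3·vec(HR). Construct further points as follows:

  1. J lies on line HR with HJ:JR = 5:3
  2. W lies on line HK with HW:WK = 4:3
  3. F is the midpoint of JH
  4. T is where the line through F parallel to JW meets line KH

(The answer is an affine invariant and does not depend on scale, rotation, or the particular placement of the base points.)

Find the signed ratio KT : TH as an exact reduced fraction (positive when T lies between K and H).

Choose coordinates H = (0, 0), K = (1, 0), R = (0, 1), A = (1, 3).
1. J lies on line HR with HJ:JR = 5:3 ⇒ J = (0, 5/8)
2. W lies on line HK with HW:WK = 4:3 ⇒ W = (4/7, 0)
3. F is the midpoint of JH ⇒ F = (0, 5/16)
4. T is where the line through F parallel to JW meets line KH ⇒ T = (2/7, 0)
T = K + t·(H−K) with t = 5/7, so KT:TH = t:(1−t) = 5/7:2/7

KT:TH = 5/2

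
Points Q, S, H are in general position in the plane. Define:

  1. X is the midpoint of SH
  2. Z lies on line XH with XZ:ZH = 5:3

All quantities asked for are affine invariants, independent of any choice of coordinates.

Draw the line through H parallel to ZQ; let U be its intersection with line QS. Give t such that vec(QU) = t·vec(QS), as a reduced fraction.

Set Q = (0, 0), S = (1, 0), H = (0, 1); any affine frame gives the same invariant.
1. X is the midpoint of SH ⇒ X = (1/2, 1/2)
2. Z lies on line XH with XZ:ZH = 5:3 ⇒ Z = (3/16, 13/16)
through H parallel to ZQ: direction (-3/16, -13/16); meets QS at U = (-3/13, 0)
U = Q + t·(S−Q) with t = -3/13

t = -3/13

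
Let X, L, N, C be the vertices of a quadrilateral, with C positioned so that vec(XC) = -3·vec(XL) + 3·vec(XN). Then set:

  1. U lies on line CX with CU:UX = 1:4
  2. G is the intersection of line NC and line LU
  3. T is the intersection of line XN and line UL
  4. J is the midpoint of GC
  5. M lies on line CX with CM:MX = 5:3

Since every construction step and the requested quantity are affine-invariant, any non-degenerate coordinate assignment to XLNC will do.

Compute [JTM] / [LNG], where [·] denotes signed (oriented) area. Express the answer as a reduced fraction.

[JTM]:[LNG] = -225/272

Work in coordinates with X = (0, 0), L = (1, 0), N = (0, 1), C = (-3, 3).
1. U lies on line CX with CU:UX = 1:4 ⇒ U = (-12/5, 12/5)
2. G is the intersection of line NC and line LU ⇒ G = (-15/2, 6)
3. T is the intersection of line XN and line UL ⇒ T = (0, 12/17)
4. J is the midpoint of GC ⇒ J = (-21/4, 9/2)
5. M lies on line CX with CM:MX = 5:3 ⇒ M = (-9/8, 9/8)
2·[JTM] = -1125/544, 2·[LNG] = 5/2
[JTM]:[LNG] = -1125/544:5/2 = -225/272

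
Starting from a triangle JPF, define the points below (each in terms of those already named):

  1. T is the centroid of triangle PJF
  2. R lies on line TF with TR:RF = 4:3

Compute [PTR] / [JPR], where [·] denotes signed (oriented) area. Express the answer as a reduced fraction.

Assign J = (0, 0), P = (1, 0), F = (0, 1) — the answer is frame-independent, so this choice is without loss of generality.
1. T is the centroid of triangle PJF ⇒ T = (1/3, 1/3)
2. R lies on line TF with TR:RF = 4:3 ⇒ R = (1/7, 5/7)
2·[PTR] = -4/21, 2·[JPR] = 5/7
[PTR]:[JPR] = -4/21:5/7 = -4/15

[PTR]:[JPR] = -4/15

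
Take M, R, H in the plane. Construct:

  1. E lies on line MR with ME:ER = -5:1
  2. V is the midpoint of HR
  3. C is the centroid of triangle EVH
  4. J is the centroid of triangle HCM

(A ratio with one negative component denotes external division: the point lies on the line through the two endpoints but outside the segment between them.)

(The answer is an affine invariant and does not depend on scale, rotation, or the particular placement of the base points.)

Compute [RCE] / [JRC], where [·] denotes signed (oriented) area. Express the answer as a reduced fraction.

[RCE]:[JRC] = -9/14

Choose coordinates M = (0, 0), R = (1, 0), H = (0, 1).
1. E lies on line MR with ME:ER = -5:1 ⇒ E = (5/4, 0)
2. V is the midpoint of HR ⇒ V = (1/2, 1/2)
3. C is the centroid of triangle EVH ⇒ C = (7/12, 1/2)
4. J is the centroid of triangle HCM ⇒ J = (7/36, 1/2)
2·[RCE] = -1/8, 2·[JRC] = 7/36
[RCE]:[JRC] = -1/8:7/36 = -9/14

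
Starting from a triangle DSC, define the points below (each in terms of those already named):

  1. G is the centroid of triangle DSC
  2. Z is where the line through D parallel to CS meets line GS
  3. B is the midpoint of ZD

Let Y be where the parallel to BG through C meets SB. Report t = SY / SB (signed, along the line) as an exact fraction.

Work in coordinates with D = (0, 0), S = (1, 0), C = (0, 1).
1. G is the centroid of triangle DSC ⇒ G = (1/3, 1/3)
2. Z is where the line through D parallel to CS meets line GS ⇒ Z = (-1, 1)
3. B is the midpoint of ZD ⇒ B = (-1/2, 1/2)
through C parallel to BG: direction (5/6, -1/6); meets SB at Y = (-5, 2)
Y = S + t·(B−S) with t = 4

t = 4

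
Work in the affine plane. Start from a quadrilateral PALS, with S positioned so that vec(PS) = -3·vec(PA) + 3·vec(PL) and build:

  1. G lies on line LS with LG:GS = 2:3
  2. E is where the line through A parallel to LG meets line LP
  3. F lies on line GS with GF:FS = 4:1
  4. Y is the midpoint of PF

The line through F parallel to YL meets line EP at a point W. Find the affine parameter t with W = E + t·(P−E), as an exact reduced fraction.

Choose coordinates P = (0, 0), A = (1, 0), L = (0, 1), S = (-3, 3).
1. G lies on line LS with LG:GS = 2:3 ⇒ G = (-6/5, 9/5)
2. E is where the line through A parallel to LG meets line LP ⇒ E = (0, 2/3)
3. F lies on line GS with GF:FS = 4:1 ⇒ F = (-66/25, 69/25)
4. Y is the midpoint of PF ⇒ Y = (-33/25, 69/50)
through F parallel to YL: direction (33/25, -19/50); meets EP at W = (0, 2)
W = E + t·(P−E) with t = -2

t = -2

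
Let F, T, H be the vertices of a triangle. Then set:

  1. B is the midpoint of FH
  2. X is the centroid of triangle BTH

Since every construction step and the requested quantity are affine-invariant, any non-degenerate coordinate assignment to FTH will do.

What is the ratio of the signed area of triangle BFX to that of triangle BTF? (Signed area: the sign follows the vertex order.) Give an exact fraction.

Assign F = (0, 0), T = (1, 0), H = (0, 1) — the answer is frame-independent, so this choice is without loss of generality.
1. B is the midpoint of FH ⇒ B = (0, 1/2)
2. X is the centroid of triangle BTH ⇒ X = (1/3, 1/2)
2·[BFX] = 1/6, 2·[BTF] = -1/2
[BFX]:[BTF] = 1/6:-1/2 = -1/3

[BFX]:[BTF] = -1/3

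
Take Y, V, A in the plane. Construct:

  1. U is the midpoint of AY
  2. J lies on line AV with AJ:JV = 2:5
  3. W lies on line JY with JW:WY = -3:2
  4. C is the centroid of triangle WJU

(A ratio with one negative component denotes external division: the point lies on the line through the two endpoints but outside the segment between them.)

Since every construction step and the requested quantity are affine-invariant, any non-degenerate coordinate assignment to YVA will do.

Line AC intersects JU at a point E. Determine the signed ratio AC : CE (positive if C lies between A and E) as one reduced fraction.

AC:CE = -2

Choose coordinates Y = (0, 0), V = (1, 0), A = (0, 1).
1. U is the midpoint of AY ⇒ U = (0, 1/2)
2. J lies on line AV with AJ:JV = 2:5 ⇒ J = (2/7, 5/7)
3. W lies on line JY with JW:WY = -3:2 ⇒ W = (-4/7, -10/7)
4. C is the centroid of triangle WJU ⇒ C = (-2/21, -1/14)
line AC meets JU at E = (-1/21, 13/28)
C = A + t·(E−A) with t = 2, so AC:CE = 2:-1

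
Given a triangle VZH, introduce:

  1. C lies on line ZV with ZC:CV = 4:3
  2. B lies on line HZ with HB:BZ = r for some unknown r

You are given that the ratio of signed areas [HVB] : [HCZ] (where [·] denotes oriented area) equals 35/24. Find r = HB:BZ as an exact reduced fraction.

r = 5

Set V = (0, 0), Z = (1, 0), H = (0, 1); any affine frame gives the same invariant.
1. C lies on line ZV with ZC:CV = 4:3 ⇒ C = (3/7, 0)
2. With HB:BZ = r, write λ = r/(r+1) so B = H + λ·(Z−H); B is affine-linear in λ
Every point depending on B is an affine combination of B and λ-independent points, so each such coordinate is linear in λ; the λ² term in each signed area is a multiple of (Z−H)×(Z−H) = 0, so 2·[HVB] and 2·[HCZ] are each linear in λ. Evaluating at λ=0 and λ=1:
  2·[HVB] = λ,   2·[HCZ] = 4/7
So [HVB]:[HCZ] = (λ) / (4/7). Setting this equal to 35/24:
  λ = 35/24·(4/7)  ⇒  λ = 5/6
Then r = λ/(1−λ) = (5/6)/(1/6) = 5. Check: with r = 5, B = (5/6, 1/6) and [HVB]:[HCZ] = 35/24 as required.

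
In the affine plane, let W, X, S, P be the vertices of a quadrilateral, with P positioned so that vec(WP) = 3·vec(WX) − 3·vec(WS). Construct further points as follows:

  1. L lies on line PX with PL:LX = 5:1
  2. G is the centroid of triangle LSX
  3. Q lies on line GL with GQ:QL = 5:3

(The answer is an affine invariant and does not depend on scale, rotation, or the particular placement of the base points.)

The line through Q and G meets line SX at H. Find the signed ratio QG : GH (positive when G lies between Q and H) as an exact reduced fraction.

Set W = (0, 0), X = (1, 0), S = (0, 1), P = (3, -3); any affine frame gives the same invariant.
1. L lies on line PX with PL:LX = 5:1 ⇒ L = (4/3, -1/2)
2. G is the centroid of triangle LSX ⇒ G = (7/9, 1/6)
3. Q lies on line GL with GQ:QL = 5:3 ⇒ Q = (9/8, -1/4)
line QG meets SX at H = (1/2, 1/2)
G = Q + t·(H−Q) with t = 5/9, so QG:GH = 5/9:4/9

QG:GH = 5/4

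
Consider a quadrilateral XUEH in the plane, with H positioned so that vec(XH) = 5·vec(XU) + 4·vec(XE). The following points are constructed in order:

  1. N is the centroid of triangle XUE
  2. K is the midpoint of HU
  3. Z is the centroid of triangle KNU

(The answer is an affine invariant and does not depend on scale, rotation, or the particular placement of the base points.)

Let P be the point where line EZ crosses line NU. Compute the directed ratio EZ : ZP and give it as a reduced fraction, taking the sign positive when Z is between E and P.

Assign X = (0, 0), U = (1, 0), E = (0, 1), H = (5, 4) — the answer is frame-independent, so this choice is without loss of generality.
1. N is the centroid of triangle XUE ⇒ N = (1/3, 1/3)
2. K is the midpoint of HU ⇒ K = (3, 2)
3. Z is the centroid of triangle KNU ⇒ Z = (13/9, 7/9)
line EZ meets NU at P = (-13/9, 11/9)
Z = E + t·(P−E) with t = -1, so EZ:ZP = -1:2

EZ:ZP = -1/2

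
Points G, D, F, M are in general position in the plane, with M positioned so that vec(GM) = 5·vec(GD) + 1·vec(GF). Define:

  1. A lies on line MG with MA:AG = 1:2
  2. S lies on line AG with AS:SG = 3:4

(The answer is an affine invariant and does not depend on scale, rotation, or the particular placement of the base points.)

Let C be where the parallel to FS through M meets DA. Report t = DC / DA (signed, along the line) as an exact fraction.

Choose coordinates G = (0, 0), D = (1, 0), F = (0, 1), M = (5, 1).
1. A lies on line MG with MA:AG = 1:2 ⇒ A = (10/3, 2/3)
2. S lies on line AG with AS:SG = 3:4 ⇒ S = (40/21, 8/21)
through M parallel to FS: direction (40/21, -13/21); meets DA at C = (815/171, 184/171)
C = D + t·(A−D) with t = 92/57

t = 92/57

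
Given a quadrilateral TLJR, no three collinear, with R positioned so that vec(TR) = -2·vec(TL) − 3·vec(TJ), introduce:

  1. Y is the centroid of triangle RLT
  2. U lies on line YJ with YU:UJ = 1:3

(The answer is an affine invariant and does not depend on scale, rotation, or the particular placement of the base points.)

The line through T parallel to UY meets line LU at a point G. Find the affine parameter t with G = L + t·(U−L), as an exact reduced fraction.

Assign T = (0, 0), L = (1, 0), J = (0, 1), R = (-2, -3) — the answer is frame-independent, so this choice is without loss of generality.
1. Y is the centroid of triangle RLT ⇒ Y = (-1/3, -1)
2. U lies on line YJ with YU:UJ = 1:3 ⇒ U = (-1/4, -1/2)
through T parallel to UY: direction (-1/12, -1/2); meets LU at G = (-1/14, -3/7)
G = L + t·(U−L) with t = 6/7

t = 6/7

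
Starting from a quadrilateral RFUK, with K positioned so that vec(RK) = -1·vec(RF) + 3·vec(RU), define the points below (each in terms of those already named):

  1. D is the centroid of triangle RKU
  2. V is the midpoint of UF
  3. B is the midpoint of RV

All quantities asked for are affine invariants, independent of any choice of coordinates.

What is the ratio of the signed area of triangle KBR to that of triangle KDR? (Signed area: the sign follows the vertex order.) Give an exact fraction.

[KBR]:[KDR] = 3

Assign R = (0, 0), F = (1, 0), U = (0, 1), K = (-1, 3) — the answer is frame-independent, so this choice is without loss of generality.
1. D is the centroid of triangle RKU ⇒ D = (-1/3, 4/3)
2. V is the midpoint of UF ⇒ V = (1/2, 1/2)
3. B is the midpoint of RV ⇒ B = (1/4, 1/4)
2·[KBR] = -1, 2·[KDR] = -1/3
[KBR]:[KDR] = -1:-1/3 = 3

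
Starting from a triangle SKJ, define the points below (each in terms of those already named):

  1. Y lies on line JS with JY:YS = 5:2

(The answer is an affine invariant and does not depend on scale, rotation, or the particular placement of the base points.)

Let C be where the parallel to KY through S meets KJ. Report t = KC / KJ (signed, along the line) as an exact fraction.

t = -2/5

Assign S = (0, 0), K = (1, 0), J = (0, 1) — the answer is frame-independent, so this choice is without loss of generality.
1. Y lies on line JS with JY:YS = 5:2 ⇒ Y = (0, 2/7)
through S parallel to KY: direction (-1, 2/7); meets KJ at C = (7/5, -2/5)
C = K + t·(J−K) with t = -2/5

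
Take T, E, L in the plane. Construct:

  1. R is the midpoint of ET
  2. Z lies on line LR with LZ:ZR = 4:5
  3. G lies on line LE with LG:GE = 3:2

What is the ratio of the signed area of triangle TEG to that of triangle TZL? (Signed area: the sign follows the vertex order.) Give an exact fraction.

[TEG]:[TZL] = 9/5

Assign T = (0, 0), E = (1, 0), L = (0, 1) — the answer is frame-independent, so this choice is without loss of generality.
1. R is the midpoint of ET ⇒ R = (1/2, 0)
2. Z lies on line LR with LZ:ZR = 4:5 ⇒ Z = (2/9, 5/9)
3. G lies on line LE with LG:GE = 3:2 ⇒ G = (3/5, 2/5)
2·[TEG] = 2/5, 2·[TZL] = 2/9
[TEG]:[TZL] = 2/5:2/9 = 9/5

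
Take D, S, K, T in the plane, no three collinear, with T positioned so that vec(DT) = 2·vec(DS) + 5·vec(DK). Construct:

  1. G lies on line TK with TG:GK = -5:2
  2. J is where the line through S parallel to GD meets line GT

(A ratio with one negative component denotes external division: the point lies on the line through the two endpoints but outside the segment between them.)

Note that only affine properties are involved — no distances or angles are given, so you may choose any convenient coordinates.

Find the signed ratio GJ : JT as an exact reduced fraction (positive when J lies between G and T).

Set D = (0, 0), S = (1, 0), K = (0, 1), T = (2, 5); any affine frame gives the same invariant.
1. G lies on line TK with TG:GK = -5:2 ⇒ G = (-4/3, -5/3)
2. J is where the line through S parallel to GD meets line GT ⇒ J = (-3, -5)
J = G + t·(T−G) with t = -1/2, so GJ:JT = t:(1−t) = -1/2:3/2

GJ:JT = -1/3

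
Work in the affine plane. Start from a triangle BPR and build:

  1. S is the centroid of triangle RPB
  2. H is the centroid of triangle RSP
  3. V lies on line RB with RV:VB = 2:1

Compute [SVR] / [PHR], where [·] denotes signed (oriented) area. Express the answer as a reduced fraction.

[SVR]:[PHR] = 2

Assign B = (0, 0), P = (1, 0), R = (0, 1) — the answer is frame-independent, so this choice is without loss of generality.
1. S is the centroid of triangle RPB ⇒ S = (1/3, 1/3)
2. H is the centroid of triangle RSP ⇒ H = (4/9, 4/9)
3. V lies on line RB with RV:VB = 2:1 ⇒ V = (0, 1/3)
2·[SVR] = -2/9, 2·[PHR] = -1/9
[SVR]:[PHR] = -2/9:-1/9 = 2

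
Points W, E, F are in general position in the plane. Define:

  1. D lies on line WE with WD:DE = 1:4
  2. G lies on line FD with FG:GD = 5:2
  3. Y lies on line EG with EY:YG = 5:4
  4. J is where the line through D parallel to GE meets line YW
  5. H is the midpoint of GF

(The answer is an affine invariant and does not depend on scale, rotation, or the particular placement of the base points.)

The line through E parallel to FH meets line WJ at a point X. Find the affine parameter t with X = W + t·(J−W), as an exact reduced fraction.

Assign W = (0, 0), E = (1, 0), F = (0, 1) — the answer is frame-independent, so this choice is without loss of generality.
1. D lies on line WE with WD:DE = 1:4 ⇒ D = (1/5, 0)
2. G lies on line FD with FG:GD = 5:2 ⇒ G = (1/7, 2/7)
3. Y lies on line EG with EY:YG = 5:4 ⇒ Y = (11/21, 10/63)
4. J is where the line through D parallel to GE meets line YW ⇒ J = (11/105, 2/63)
5. H is the midpoint of GF ⇒ H = (1/14, 9/14)
through E parallel to FH: direction (1/14, -5/14); meets WJ at X = (33/35, 2/7)
X = W + t·(J−W) with t = 9

t = 9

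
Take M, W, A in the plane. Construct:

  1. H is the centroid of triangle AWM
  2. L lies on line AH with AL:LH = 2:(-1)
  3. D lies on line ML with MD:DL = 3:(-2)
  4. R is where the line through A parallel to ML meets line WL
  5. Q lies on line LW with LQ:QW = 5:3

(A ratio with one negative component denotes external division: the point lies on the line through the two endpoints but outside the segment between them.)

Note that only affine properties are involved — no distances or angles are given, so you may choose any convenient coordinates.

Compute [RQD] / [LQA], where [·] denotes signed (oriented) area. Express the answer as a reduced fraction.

Work in coordinates with M = (0, 0), W = (1, 0), A = (0, 1).
1. H is the centroid of triangle AWM ⇒ H = (1/3, 1/3)
2. L lies on line AH with AL:LH = 2:(-1) ⇒ L = (2/3, -1/3)
3. D lies on line ML with MD:DL = 3:(-2) ⇒ D = (2, -1)
4. R is where the line through A parallel to ML meets line WL ⇒ R = (4/3, 1/3)
5. Q lies on line LW with LQ:QW = 5:3 ⇒ Q = (7/8, -1/8)
2·[RQD] = 11/12, 2·[LQA] = 5/12
[RQD]:[LQA] = 11/12:5/12 = 11/5

[RQD]:[LQA] = 11/5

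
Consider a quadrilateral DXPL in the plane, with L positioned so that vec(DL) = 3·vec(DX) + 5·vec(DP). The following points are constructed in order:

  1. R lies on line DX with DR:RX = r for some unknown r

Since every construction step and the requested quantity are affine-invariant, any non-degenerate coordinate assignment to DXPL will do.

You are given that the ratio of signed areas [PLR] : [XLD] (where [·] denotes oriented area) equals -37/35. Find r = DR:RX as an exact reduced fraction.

Assign D = (0, 0), X = (1, 0), P = (0, 1), L = (3, 5) — the answer is frame-independent, so this choice is without loss of generality.
1. With DR:RX = r, write λ = r/(r+1) so R = D + λ·(X−D); R is affine-linear in λ
Every point depending on R is an affine combination of R and λ-independent points, so each such coordinate is linear in λ; the λ² term in each signed area is a multiple of (X−D)×(X−D) = 0, so 2·[PLR] and 2·[XLD] are each linear in λ. Evaluating at λ=0 and λ=1:
  2·[PLR] = -4·λ − 3,   2·[XLD] = 5
So [PLR]:[XLD] = (-4·λ − 3) / (5). Setting this equal to -37/35:
  -4·λ − 3 = -37/35·(5)  ⇒  λ = 4/7
Then r = λ/(1−λ) = (4/7)/(3/7) = 4/3. Check: with r = 4/3, R = (4/7, 0) and [PLR]:[XLD] = -37/35 as required.

r = 4/3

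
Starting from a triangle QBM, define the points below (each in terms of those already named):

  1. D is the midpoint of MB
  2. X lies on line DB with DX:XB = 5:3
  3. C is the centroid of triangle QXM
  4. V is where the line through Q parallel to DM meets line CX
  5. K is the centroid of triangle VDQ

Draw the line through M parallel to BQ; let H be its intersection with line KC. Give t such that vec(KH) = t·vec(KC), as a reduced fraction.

Work in coordinates with Q = (0, 0), B = (1, 0), M = (0, 1).
1. D is the midpoint of MB ⇒ D = (1/2, 1/2)
2. X lies on line DB with DX:XB = 5:3 ⇒ X = (13/16, 3/16)
3. C is the centroid of triangle QXM ⇒ C = (13/48, 19/48)
4. V is where the line through Q parallel to DM meets line CX ⇒ V = (-13/16, 13/16)
5. K is the centroid of triangle VDQ ⇒ K = (-5/48, 7/16)
through M parallel to BQ: direction (-1, 0); meets KC at H = (-31/6, 1)
H = K + t·(C−K) with t = -27/2

t = -27/2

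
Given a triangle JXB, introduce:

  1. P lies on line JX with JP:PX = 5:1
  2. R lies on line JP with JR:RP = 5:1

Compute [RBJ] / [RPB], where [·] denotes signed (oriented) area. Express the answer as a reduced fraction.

Work in coordinates with J = (0, 0), X = (1, 0), B = (0, 1).
1. P lies on line JX with JP:PX = 5:1 ⇒ P = (5/6, 0)
2. R lies on line JP with JR:RP = 5:1 ⇒ R = (25/36, 0)
2·[RBJ] = 25/36, 2·[RPB] = 5/36
[RBJ]:[RPB] = 25/36:5/36 = 5

[RBJ]:[RPB] = 5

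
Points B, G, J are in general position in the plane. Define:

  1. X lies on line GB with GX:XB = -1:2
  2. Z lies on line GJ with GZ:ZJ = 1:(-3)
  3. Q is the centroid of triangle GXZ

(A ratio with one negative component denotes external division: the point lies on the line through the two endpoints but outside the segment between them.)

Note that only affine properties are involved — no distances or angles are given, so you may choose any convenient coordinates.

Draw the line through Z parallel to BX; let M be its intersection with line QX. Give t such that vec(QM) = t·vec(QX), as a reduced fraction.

Choose coordinates B = (0, 0), G = (1, 0), J = (0, 1).
1. X lies on line GB with GX:XB = -1:2 ⇒ X = (2, 0)
2. Z lies on line GJ with GZ:ZJ = 1:(-3) ⇒ Z = (3/2, -1/2)
3. Q is the centroid of triangle GXZ ⇒ Q = (3/2, -1/6)
through Z parallel to BX: direction (2, 0); meets QX at M = (1/2, -1/2)
M = Q + t·(X−Q) with t = -2

t = -2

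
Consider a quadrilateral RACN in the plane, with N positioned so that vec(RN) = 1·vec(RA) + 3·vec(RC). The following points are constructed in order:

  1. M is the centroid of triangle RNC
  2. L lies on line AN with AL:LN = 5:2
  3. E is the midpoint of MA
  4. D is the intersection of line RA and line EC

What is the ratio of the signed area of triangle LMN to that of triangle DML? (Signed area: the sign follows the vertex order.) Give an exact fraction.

Choose coordinates R = (0, 0), A = (1, 0), C = (0, 1), N = (1, 3).
1. M is the centroid of triangle RNC ⇒ M = (1/3, 4/3)
2. L lies on line AN with AL:LN = 5:2 ⇒ L = (1, 15/7)
3. E is the midpoint of MA ⇒ E = (2/3, 2/3)
4. D is the intersection of line RA and line EC ⇒ D = (2, 0)
2·[LMN] = -4/7, 2·[DML] = -47/21
[LMN]:[DML] = -4/7:-47/21 = 12/47

[LMN]:[DML] = 12/47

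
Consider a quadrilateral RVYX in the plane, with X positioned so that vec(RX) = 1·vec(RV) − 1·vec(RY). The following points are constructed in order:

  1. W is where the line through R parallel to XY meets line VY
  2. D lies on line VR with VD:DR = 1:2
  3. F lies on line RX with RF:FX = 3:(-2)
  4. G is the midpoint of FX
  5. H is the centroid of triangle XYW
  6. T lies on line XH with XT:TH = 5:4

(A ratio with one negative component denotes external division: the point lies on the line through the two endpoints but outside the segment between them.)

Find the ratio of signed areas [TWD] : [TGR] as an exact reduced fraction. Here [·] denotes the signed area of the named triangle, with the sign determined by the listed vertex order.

[TWD]:[TGR] = 23/30

Work in coordinates with R = (0, 0), V = (1, 0), Y = (0, 1), X = (1, -1).
1. W is where the line through R parallel to XY meets line VY ⇒ W = (-1, 2)
2. D lies on line VR with VD:DR = 1:2 ⇒ D = (2/3, 0)
3. F lies on line RX with RF:FX = 3:(-2) ⇒ F = (3, -3)
4. G is the midpoint of FX ⇒ G = (2, -2)
5. H is the centroid of triangle XYW ⇒ H = (0, 2/3)
6. T lies on line XH with XT:TH = 5:4 ⇒ T = (4/9, -2/27)
2·[TWD] = -46/81, 2·[TGR] = -20/27
[TWD]:[TGR] = -46/81:-20/27 = 23/30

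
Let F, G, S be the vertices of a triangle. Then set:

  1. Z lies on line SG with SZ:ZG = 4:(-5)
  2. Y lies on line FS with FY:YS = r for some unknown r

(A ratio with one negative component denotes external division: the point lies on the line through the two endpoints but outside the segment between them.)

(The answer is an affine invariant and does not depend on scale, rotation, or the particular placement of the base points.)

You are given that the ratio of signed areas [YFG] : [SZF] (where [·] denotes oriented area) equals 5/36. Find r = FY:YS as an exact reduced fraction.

r = 5/4

Work in coordinates with F = (0, 0), G = (1, 0), S = (0, 1).
1. Z lies on line SG with SZ:ZG = 4:(-5) ⇒ Z = (-4, 5)
2. With FY:YS = r, write λ = r/(r+1) so Y = F + λ·(S−F); Y is affine-linear in λ
Every point depending on Y is an affine combination of Y and λ-independent points, so each such coordinate is linear in λ; the λ² term in each signed area is a multiple of (S−F)×(S−F) = 0, so 2·[YFG] and 2·[SZF] are each linear in λ. Evaluating at λ=0 and λ=1:
  2·[YFG] = λ,   2·[SZF] = 4
So [YFG]:[SZF] = (λ) / (4). Setting this equal to 5/36:
  λ = 5/36·(4)  ⇒  λ = 5/9
Then r = λ/(1−λ) = (5/9)/(4/9) = 5/4. Check: with r = 5/4, Y = (0, 5/9) and [YFG]:[SZF] = 5/36 as required.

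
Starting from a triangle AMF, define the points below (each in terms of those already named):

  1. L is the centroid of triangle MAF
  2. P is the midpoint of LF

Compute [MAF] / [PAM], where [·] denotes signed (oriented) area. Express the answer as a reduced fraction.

[MAF]:[PAM] = -3/2

Choose coordinates A = (0, 0), M = (1, 0), F = (0, 1).
1. L is the centroid of triangle MAF ⇒ L = (1/3, 1/3)
2. P is the midpoint of LF ⇒ P = (1/6, 2/3)
2·[MAF] = -1, 2·[PAM] = 2/3
[MAF]:[PAM] = -1:2/3 = -3/2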